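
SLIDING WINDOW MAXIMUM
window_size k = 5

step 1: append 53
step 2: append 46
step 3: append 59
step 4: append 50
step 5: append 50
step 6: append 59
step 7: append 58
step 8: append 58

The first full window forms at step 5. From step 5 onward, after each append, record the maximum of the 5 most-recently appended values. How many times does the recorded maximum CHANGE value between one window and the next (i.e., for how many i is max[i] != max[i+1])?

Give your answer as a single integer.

Answer: 0

Derivation:
step 1: append 53 -> window=[53] (not full yet)
step 2: append 46 -> window=[53, 46] (not full yet)
step 3: append 59 -> window=[53, 46, 59] (not full yet)
step 4: append 50 -> window=[53, 46, 59, 50] (not full yet)
step 5: append 50 -> window=[53, 46, 59, 50, 50] -> max=59
step 6: append 59 -> window=[46, 59, 50, 50, 59] -> max=59
step 7: append 58 -> window=[59, 50, 50, 59, 58] -> max=59
step 8: append 58 -> window=[50, 50, 59, 58, 58] -> max=59
Recorded maximums: 59 59 59 59
Changes between consecutive maximums: 0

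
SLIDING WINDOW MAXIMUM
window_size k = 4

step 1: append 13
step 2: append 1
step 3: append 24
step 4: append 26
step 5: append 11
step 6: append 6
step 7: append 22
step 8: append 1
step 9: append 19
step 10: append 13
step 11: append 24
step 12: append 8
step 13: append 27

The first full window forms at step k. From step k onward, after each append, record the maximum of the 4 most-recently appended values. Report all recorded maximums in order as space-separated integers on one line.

step 1: append 13 -> window=[13] (not full yet)
step 2: append 1 -> window=[13, 1] (not full yet)
step 3: append 24 -> window=[13, 1, 24] (not full yet)
step 4: append 26 -> window=[13, 1, 24, 26] -> max=26
step 5: append 11 -> window=[1, 24, 26, 11] -> max=26
step 6: append 6 -> window=[24, 26, 11, 6] -> max=26
step 7: append 22 -> window=[26, 11, 6, 22] -> max=26
step 8: append 1 -> window=[11, 6, 22, 1] -> max=22
step 9: append 19 -> window=[6, 22, 1, 19] -> max=22
step 10: append 13 -> window=[22, 1, 19, 13] -> max=22
step 11: append 24 -> window=[1, 19, 13, 24] -> max=24
step 12: append 8 -> window=[19, 13, 24, 8] -> max=24
step 13: append 27 -> window=[13, 24, 8, 27] -> max=27

Answer: 26 26 26 26 22 22 22 24 24 27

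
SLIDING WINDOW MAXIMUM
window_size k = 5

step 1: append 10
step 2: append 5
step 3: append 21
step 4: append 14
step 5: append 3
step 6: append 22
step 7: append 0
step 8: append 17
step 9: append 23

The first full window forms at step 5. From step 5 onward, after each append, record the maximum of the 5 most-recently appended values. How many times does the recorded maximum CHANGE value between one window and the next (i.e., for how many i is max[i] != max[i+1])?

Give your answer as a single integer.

Answer: 2

Derivation:
step 1: append 10 -> window=[10] (not full yet)
step 2: append 5 -> window=[10, 5] (not full yet)
step 3: append 21 -> window=[10, 5, 21] (not full yet)
step 4: append 14 -> window=[10, 5, 21, 14] (not full yet)
step 5: append 3 -> window=[10, 5, 21, 14, 3] -> max=21
step 6: append 22 -> window=[5, 21, 14, 3, 22] -> max=22
step 7: append 0 -> window=[21, 14, 3, 22, 0] -> max=22
step 8: append 17 -> window=[14, 3, 22, 0, 17] -> max=22
step 9: append 23 -> window=[3, 22, 0, 17, 23] -> max=23
Recorded maximums: 21 22 22 22 23
Changes between consecutive maximums: 2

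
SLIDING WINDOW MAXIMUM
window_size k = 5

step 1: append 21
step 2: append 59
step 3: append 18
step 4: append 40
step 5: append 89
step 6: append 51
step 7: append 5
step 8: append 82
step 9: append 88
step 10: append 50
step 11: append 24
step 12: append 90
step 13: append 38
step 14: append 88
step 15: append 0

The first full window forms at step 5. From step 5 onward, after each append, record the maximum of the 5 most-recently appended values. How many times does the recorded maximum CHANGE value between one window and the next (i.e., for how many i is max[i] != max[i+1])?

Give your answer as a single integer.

Answer: 2

Derivation:
step 1: append 21 -> window=[21] (not full yet)
step 2: append 59 -> window=[21, 59] (not full yet)
step 3: append 18 -> window=[21, 59, 18] (not full yet)
step 4: append 40 -> window=[21, 59, 18, 40] (not full yet)
step 5: append 89 -> window=[21, 59, 18, 40, 89] -> max=89
step 6: append 51 -> window=[59, 18, 40, 89, 51] -> max=89
step 7: append 5 -> window=[18, 40, 89, 51, 5] -> max=89
step 8: append 82 -> window=[40, 89, 51, 5, 82] -> max=89
step 9: append 88 -> window=[89, 51, 5, 82, 88] -> max=89
step 10: append 50 -> window=[51, 5, 82, 88, 50] -> max=88
step 11: append 24 -> window=[5, 82, 88, 50, 24] -> max=88
step 12: append 90 -> window=[82, 88, 50, 24, 90] -> max=90
step 13: append 38 -> window=[88, 50, 24, 90, 38] -> max=90
step 14: append 88 -> window=[50, 24, 90, 38, 88] -> max=90
step 15: append 0 -> window=[24, 90, 38, 88, 0] -> max=90
Recorded maximums: 89 89 89 89 89 88 88 90 90 90 90
Changes between consecutive maximums: 2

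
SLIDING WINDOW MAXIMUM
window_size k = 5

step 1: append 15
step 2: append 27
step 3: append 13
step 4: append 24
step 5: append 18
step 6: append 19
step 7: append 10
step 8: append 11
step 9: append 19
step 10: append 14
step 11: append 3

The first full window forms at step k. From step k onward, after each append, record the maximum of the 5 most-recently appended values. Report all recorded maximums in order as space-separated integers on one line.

Answer: 27 27 24 24 19 19 19

Derivation:
step 1: append 15 -> window=[15] (not full yet)
step 2: append 27 -> window=[15, 27] (not full yet)
step 3: append 13 -> window=[15, 27, 13] (not full yet)
step 4: append 24 -> window=[15, 27, 13, 24] (not full yet)
step 5: append 18 -> window=[15, 27, 13, 24, 18] -> max=27
step 6: append 19 -> window=[27, 13, 24, 18, 19] -> max=27
step 7: append 10 -> window=[13, 24, 18, 19, 10] -> max=24
step 8: append 11 -> window=[24, 18, 19, 10, 11] -> max=24
step 9: append 19 -> window=[18, 19, 10, 11, 19] -> max=19
step 10: append 14 -> window=[19, 10, 11, 19, 14] -> max=19
step 11: append 3 -> window=[10, 11, 19, 14, 3] -> max=19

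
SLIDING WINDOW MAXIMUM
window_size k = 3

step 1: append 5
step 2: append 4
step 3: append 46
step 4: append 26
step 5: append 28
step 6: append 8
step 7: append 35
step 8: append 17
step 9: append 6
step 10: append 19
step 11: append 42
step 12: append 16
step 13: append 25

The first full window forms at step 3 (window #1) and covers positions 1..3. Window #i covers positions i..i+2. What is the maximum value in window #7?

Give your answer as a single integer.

Answer: 35

Derivation:
step 1: append 5 -> window=[5] (not full yet)
step 2: append 4 -> window=[5, 4] (not full yet)
step 3: append 46 -> window=[5, 4, 46] -> max=46
step 4: append 26 -> window=[4, 46, 26] -> max=46
step 5: append 28 -> window=[46, 26, 28] -> max=46
step 6: append 8 -> window=[26, 28, 8] -> max=28
step 7: append 35 -> window=[28, 8, 35] -> max=35
step 8: append 17 -> window=[8, 35, 17] -> max=35
step 9: append 6 -> window=[35, 17, 6] -> max=35
Window #7 max = 35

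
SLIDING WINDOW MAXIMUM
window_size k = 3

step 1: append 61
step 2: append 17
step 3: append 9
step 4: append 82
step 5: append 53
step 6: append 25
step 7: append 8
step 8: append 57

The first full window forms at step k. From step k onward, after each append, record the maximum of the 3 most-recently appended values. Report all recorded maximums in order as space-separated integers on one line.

Answer: 61 82 82 82 53 57

Derivation:
step 1: append 61 -> window=[61] (not full yet)
step 2: append 17 -> window=[61, 17] (not full yet)
step 3: append 9 -> window=[61, 17, 9] -> max=61
step 4: append 82 -> window=[17, 9, 82] -> max=82
step 5: append 53 -> window=[9, 82, 53] -> max=82
step 6: append 25 -> window=[82, 53, 25] -> max=82
step 7: append 8 -> window=[53, 25, 8] -> max=53
step 8: append 57 -> window=[25, 8, 57] -> max=57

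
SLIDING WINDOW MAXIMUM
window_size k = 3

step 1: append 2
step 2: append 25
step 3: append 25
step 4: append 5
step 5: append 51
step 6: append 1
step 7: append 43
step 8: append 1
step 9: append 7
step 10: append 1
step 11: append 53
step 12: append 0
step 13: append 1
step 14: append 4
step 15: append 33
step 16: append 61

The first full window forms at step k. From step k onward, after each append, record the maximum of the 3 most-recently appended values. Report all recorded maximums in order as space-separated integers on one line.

step 1: append 2 -> window=[2] (not full yet)
step 2: append 25 -> window=[2, 25] (not full yet)
step 3: append 25 -> window=[2, 25, 25] -> max=25
step 4: append 5 -> window=[25, 25, 5] -> max=25
step 5: append 51 -> window=[25, 5, 51] -> max=51
step 6: append 1 -> window=[5, 51, 1] -> max=51
step 7: append 43 -> window=[51, 1, 43] -> max=51
step 8: append 1 -> window=[1, 43, 1] -> max=43
step 9: append 7 -> window=[43, 1, 7] -> max=43
step 10: append 1 -> window=[1, 7, 1] -> max=7
step 11: append 53 -> window=[7, 1, 53] -> max=53
step 12: append 0 -> window=[1, 53, 0] -> max=53
step 13: append 1 -> window=[53, 0, 1] -> max=53
step 14: append 4 -> window=[0, 1, 4] -> max=4
step 15: append 33 -> window=[1, 4, 33] -> max=33
step 16: append 61 -> window=[4, 33, 61] -> max=61

Answer: 25 25 51 51 51 43 43 7 53 53 53 4 33 61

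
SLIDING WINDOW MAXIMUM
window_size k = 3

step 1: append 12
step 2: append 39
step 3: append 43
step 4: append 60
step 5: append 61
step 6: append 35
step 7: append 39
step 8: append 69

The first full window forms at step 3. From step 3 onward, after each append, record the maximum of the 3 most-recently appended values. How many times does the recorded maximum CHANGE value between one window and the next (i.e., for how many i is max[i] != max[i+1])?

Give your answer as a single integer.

Answer: 3

Derivation:
step 1: append 12 -> window=[12] (not full yet)
step 2: append 39 -> window=[12, 39] (not full yet)
step 3: append 43 -> window=[12, 39, 43] -> max=43
step 4: append 60 -> window=[39, 43, 60] -> max=60
step 5: append 61 -> window=[43, 60, 61] -> max=61
step 6: append 35 -> window=[60, 61, 35] -> max=61
step 7: append 39 -> window=[61, 35, 39] -> max=61
step 8: append 69 -> window=[35, 39, 69] -> max=69
Recorded maximums: 43 60 61 61 61 69
Changes between consecutive maximums: 3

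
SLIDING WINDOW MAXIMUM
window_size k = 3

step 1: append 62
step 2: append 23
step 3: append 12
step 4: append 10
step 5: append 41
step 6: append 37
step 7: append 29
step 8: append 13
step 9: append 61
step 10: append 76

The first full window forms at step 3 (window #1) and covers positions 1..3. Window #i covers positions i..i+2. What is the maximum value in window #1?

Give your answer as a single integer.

Answer: 62

Derivation:
step 1: append 62 -> window=[62] (not full yet)
step 2: append 23 -> window=[62, 23] (not full yet)
step 3: append 12 -> window=[62, 23, 12] -> max=62
Window #1 max = 62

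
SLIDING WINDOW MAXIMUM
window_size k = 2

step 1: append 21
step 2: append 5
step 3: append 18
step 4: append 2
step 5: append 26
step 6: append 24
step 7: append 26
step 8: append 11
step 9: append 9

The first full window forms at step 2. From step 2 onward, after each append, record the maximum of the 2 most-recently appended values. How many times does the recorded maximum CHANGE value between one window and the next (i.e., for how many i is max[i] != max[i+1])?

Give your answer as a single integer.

Answer: 3

Derivation:
step 1: append 21 -> window=[21] (not full yet)
step 2: append 5 -> window=[21, 5] -> max=21
step 3: append 18 -> window=[5, 18] -> max=18
step 4: append 2 -> window=[18, 2] -> max=18
step 5: append 26 -> window=[2, 26] -> max=26
step 6: append 24 -> window=[26, 24] -> max=26
step 7: append 26 -> window=[24, 26] -> max=26
step 8: append 11 -> window=[26, 11] -> max=26
step 9: append 9 -> window=[11, 9] -> max=11
Recorded maximums: 21 18 18 26 26 26 26 11
Changes between consecutive maximums: 3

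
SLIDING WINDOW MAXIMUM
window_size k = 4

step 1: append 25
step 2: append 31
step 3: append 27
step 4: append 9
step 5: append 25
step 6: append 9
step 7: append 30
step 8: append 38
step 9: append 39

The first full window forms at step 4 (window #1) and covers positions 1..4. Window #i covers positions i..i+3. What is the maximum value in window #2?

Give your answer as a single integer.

step 1: append 25 -> window=[25] (not full yet)
step 2: append 31 -> window=[25, 31] (not full yet)
step 3: append 27 -> window=[25, 31, 27] (not full yet)
step 4: append 9 -> window=[25, 31, 27, 9] -> max=31
step 5: append 25 -> window=[31, 27, 9, 25] -> max=31
Window #2 max = 31

Answer: 31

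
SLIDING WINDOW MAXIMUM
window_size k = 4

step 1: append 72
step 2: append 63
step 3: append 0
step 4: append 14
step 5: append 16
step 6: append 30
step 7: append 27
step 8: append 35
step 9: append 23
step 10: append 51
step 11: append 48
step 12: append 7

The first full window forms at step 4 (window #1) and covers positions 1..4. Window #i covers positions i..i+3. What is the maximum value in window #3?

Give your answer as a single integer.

Answer: 30

Derivation:
step 1: append 72 -> window=[72] (not full yet)
step 2: append 63 -> window=[72, 63] (not full yet)
step 3: append 0 -> window=[72, 63, 0] (not full yet)
step 4: append 14 -> window=[72, 63, 0, 14] -> max=72
step 5: append 16 -> window=[63, 0, 14, 16] -> max=63
step 6: append 30 -> window=[0, 14, 16, 30] -> max=30
Window #3 max = 30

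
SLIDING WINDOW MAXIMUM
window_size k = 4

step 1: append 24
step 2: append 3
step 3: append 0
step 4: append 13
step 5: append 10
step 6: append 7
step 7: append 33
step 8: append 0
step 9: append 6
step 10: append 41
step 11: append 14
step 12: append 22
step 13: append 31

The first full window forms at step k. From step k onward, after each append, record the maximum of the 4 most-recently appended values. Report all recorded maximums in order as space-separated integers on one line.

step 1: append 24 -> window=[24] (not full yet)
step 2: append 3 -> window=[24, 3] (not full yet)
step 3: append 0 -> window=[24, 3, 0] (not full yet)
step 4: append 13 -> window=[24, 3, 0, 13] -> max=24
step 5: append 10 -> window=[3, 0, 13, 10] -> max=13
step 6: append 7 -> window=[0, 13, 10, 7] -> max=13
step 7: append 33 -> window=[13, 10, 7, 33] -> max=33
step 8: append 0 -> window=[10, 7, 33, 0] -> max=33
step 9: append 6 -> window=[7, 33, 0, 6] -> max=33
step 10: append 41 -> window=[33, 0, 6, 41] -> max=41
step 11: append 14 -> window=[0, 6, 41, 14] -> max=41
step 12: append 22 -> window=[6, 41, 14, 22] -> max=41
step 13: append 31 -> window=[41, 14, 22, 31] -> max=41

Answer: 24 13 13 33 33 33 41 41 41 41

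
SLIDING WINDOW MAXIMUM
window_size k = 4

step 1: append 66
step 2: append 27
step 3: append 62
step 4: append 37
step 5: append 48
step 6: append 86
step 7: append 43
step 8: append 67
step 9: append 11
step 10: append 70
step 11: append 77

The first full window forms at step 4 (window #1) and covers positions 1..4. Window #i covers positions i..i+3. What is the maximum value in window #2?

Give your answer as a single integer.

Answer: 62

Derivation:
step 1: append 66 -> window=[66] (not full yet)
step 2: append 27 -> window=[66, 27] (not full yet)
step 3: append 62 -> window=[66, 27, 62] (not full yet)
step 4: append 37 -> window=[66, 27, 62, 37] -> max=66
step 5: append 48 -> window=[27, 62, 37, 48] -> max=62
Window #2 max = 62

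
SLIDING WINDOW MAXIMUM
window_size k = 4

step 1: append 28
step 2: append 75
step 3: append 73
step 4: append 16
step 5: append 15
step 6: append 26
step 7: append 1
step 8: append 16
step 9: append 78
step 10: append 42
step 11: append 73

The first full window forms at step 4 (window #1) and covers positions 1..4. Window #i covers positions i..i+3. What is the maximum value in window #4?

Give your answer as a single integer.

step 1: append 28 -> window=[28] (not full yet)
step 2: append 75 -> window=[28, 75] (not full yet)
step 3: append 73 -> window=[28, 75, 73] (not full yet)
step 4: append 16 -> window=[28, 75, 73, 16] -> max=75
step 5: append 15 -> window=[75, 73, 16, 15] -> max=75
step 6: append 26 -> window=[73, 16, 15, 26] -> max=73
step 7: append 1 -> window=[16, 15, 26, 1] -> max=26
Window #4 max = 26

Answer: 26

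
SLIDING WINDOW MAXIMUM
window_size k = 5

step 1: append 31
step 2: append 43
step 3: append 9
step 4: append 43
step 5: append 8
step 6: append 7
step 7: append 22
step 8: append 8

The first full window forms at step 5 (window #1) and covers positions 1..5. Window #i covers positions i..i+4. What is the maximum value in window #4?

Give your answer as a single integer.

step 1: append 31 -> window=[31] (not full yet)
step 2: append 43 -> window=[31, 43] (not full yet)
step 3: append 9 -> window=[31, 43, 9] (not full yet)
step 4: append 43 -> window=[31, 43, 9, 43] (not full yet)
step 5: append 8 -> window=[31, 43, 9, 43, 8] -> max=43
step 6: append 7 -> window=[43, 9, 43, 8, 7] -> max=43
step 7: append 22 -> window=[9, 43, 8, 7, 22] -> max=43
step 8: append 8 -> window=[43, 8, 7, 22, 8] -> max=43
Window #4 max = 43

Answer: 43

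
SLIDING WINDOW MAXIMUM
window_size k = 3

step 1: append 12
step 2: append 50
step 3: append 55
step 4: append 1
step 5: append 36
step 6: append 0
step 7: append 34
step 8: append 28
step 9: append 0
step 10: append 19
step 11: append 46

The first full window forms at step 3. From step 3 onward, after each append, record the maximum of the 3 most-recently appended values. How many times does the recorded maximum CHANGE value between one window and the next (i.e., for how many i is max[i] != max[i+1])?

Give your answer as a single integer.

step 1: append 12 -> window=[12] (not full yet)
step 2: append 50 -> window=[12, 50] (not full yet)
step 3: append 55 -> window=[12, 50, 55] -> max=55
step 4: append 1 -> window=[50, 55, 1] -> max=55
step 5: append 36 -> window=[55, 1, 36] -> max=55
step 6: append 0 -> window=[1, 36, 0] -> max=36
step 7: append 34 -> window=[36, 0, 34] -> max=36
step 8: append 28 -> window=[0, 34, 28] -> max=34
step 9: append 0 -> window=[34, 28, 0] -> max=34
step 10: append 19 -> window=[28, 0, 19] -> max=28
step 11: append 46 -> window=[0, 19, 46] -> max=46
Recorded maximums: 55 55 55 36 36 34 34 28 46
Changes between consecutive maximums: 4

Answer: 4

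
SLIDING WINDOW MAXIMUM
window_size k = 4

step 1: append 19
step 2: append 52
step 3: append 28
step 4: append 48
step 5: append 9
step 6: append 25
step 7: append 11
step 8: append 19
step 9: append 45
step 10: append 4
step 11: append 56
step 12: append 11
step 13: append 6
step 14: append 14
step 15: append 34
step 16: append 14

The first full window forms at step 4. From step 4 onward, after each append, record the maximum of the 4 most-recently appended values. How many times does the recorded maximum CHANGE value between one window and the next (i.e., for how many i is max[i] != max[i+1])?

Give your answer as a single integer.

Answer: 5

Derivation:
step 1: append 19 -> window=[19] (not full yet)
step 2: append 52 -> window=[19, 52] (not full yet)
step 3: append 28 -> window=[19, 52, 28] (not full yet)
step 4: append 48 -> window=[19, 52, 28, 48] -> max=52
step 5: append 9 -> window=[52, 28, 48, 9] -> max=52
step 6: append 25 -> window=[28, 48, 9, 25] -> max=48
step 7: append 11 -> window=[48, 9, 25, 11] -> max=48
step 8: append 19 -> window=[9, 25, 11, 19] -> max=25
step 9: append 45 -> window=[25, 11, 19, 45] -> max=45
step 10: append 4 -> window=[11, 19, 45, 4] -> max=45
step 11: append 56 -> window=[19, 45, 4, 56] -> max=56
step 12: append 11 -> window=[45, 4, 56, 11] -> max=56
step 13: append 6 -> window=[4, 56, 11, 6] -> max=56
step 14: append 14 -> window=[56, 11, 6, 14] -> max=56
step 15: append 34 -> window=[11, 6, 14, 34] -> max=34
step 16: append 14 -> window=[6, 14, 34, 14] -> max=34
Recorded maximums: 52 52 48 48 25 45 45 56 56 56 56 34 34
Changes between consecutive maximums: 5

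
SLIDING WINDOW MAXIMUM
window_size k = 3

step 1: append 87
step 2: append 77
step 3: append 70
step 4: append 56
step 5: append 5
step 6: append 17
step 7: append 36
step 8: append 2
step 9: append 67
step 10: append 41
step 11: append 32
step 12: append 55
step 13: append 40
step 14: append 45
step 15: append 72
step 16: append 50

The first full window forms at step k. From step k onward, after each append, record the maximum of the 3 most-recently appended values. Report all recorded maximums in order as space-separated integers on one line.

Answer: 87 77 70 56 36 36 67 67 67 55 55 55 72 72

Derivation:
step 1: append 87 -> window=[87] (not full yet)
step 2: append 77 -> window=[87, 77] (not full yet)
step 3: append 70 -> window=[87, 77, 70] -> max=87
step 4: append 56 -> window=[77, 70, 56] -> max=77
step 5: append 5 -> window=[70, 56, 5] -> max=70
step 6: append 17 -> window=[56, 5, 17] -> max=56
step 7: append 36 -> window=[5, 17, 36] -> max=36
step 8: append 2 -> window=[17, 36, 2] -> max=36
step 9: append 67 -> window=[36, 2, 67] -> max=67
step 10: append 41 -> window=[2, 67, 41] -> max=67
step 11: append 32 -> window=[67, 41, 32] -> max=67
step 12: append 55 -> window=[41, 32, 55] -> max=55
step 13: append 40 -> window=[32, 55, 40] -> max=55
step 14: append 45 -> window=[55, 40, 45] -> max=55
step 15: append 72 -> window=[40, 45, 72] -> max=72
step 16: append 50 -> window=[45, 72, 50] -> max=72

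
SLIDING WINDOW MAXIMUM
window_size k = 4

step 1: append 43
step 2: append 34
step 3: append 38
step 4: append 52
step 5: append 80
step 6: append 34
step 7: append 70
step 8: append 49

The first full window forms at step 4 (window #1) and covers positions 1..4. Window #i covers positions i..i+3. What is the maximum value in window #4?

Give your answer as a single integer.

Answer: 80

Derivation:
step 1: append 43 -> window=[43] (not full yet)
step 2: append 34 -> window=[43, 34] (not full yet)
step 3: append 38 -> window=[43, 34, 38] (not full yet)
step 4: append 52 -> window=[43, 34, 38, 52] -> max=52
step 5: append 80 -> window=[34, 38, 52, 80] -> max=80
step 6: append 34 -> window=[38, 52, 80, 34] -> max=80
step 7: append 70 -> window=[52, 80, 34, 70] -> max=80
Window #4 max = 80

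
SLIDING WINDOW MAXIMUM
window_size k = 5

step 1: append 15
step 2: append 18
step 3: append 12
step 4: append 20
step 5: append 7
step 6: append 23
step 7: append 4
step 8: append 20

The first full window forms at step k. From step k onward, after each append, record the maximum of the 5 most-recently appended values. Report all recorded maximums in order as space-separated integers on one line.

Answer: 20 23 23 23

Derivation:
step 1: append 15 -> window=[15] (not full yet)
step 2: append 18 -> window=[15, 18] (not full yet)
step 3: append 12 -> window=[15, 18, 12] (not full yet)
step 4: append 20 -> window=[15, 18, 12, 20] (not full yet)
step 5: append 7 -> window=[15, 18, 12, 20, 7] -> max=20
step 6: append 23 -> window=[18, 12, 20, 7, 23] -> max=23
step 7: append 4 -> window=[12, 20, 7, 23, 4] -> max=23
step 8: append 20 -> window=[20, 7, 23, 4, 20] -> max=23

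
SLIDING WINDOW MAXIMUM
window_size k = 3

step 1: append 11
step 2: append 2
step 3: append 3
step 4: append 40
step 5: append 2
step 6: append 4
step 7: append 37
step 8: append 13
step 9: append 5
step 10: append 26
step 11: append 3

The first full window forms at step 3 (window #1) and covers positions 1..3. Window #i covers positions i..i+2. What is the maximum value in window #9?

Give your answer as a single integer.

step 1: append 11 -> window=[11] (not full yet)
step 2: append 2 -> window=[11, 2] (not full yet)
step 3: append 3 -> window=[11, 2, 3] -> max=11
step 4: append 40 -> window=[2, 3, 40] -> max=40
step 5: append 2 -> window=[3, 40, 2] -> max=40
step 6: append 4 -> window=[40, 2, 4] -> max=40
step 7: append 37 -> window=[2, 4, 37] -> max=37
step 8: append 13 -> window=[4, 37, 13] -> max=37
step 9: append 5 -> window=[37, 13, 5] -> max=37
step 10: append 26 -> window=[13, 5, 26] -> max=26
step 11: append 3 -> window=[5, 26, 3] -> max=26
Window #9 max = 26

Answer: 26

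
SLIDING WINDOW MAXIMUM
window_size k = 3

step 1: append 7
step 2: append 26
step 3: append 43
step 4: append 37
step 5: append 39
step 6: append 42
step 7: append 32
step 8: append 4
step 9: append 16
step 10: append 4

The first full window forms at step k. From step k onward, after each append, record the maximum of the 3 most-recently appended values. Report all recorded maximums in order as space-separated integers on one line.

step 1: append 7 -> window=[7] (not full yet)
step 2: append 26 -> window=[7, 26] (not full yet)
step 3: append 43 -> window=[7, 26, 43] -> max=43
step 4: append 37 -> window=[26, 43, 37] -> max=43
step 5: append 39 -> window=[43, 37, 39] -> max=43
step 6: append 42 -> window=[37, 39, 42] -> max=42
step 7: append 32 -> window=[39, 42, 32] -> max=42
step 8: append 4 -> window=[42, 32, 4] -> max=42
step 9: append 16 -> window=[32, 4, 16] -> max=32
step 10: append 4 -> window=[4, 16, 4] -> max=16

Answer: 43 43 43 42 42 42 32 16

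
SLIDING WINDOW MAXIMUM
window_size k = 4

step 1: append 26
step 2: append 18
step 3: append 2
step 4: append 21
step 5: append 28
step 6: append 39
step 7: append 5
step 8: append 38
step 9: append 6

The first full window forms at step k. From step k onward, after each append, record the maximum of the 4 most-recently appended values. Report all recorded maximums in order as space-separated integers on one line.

step 1: append 26 -> window=[26] (not full yet)
step 2: append 18 -> window=[26, 18] (not full yet)
step 3: append 2 -> window=[26, 18, 2] (not full yet)
step 4: append 21 -> window=[26, 18, 2, 21] -> max=26
step 5: append 28 -> window=[18, 2, 21, 28] -> max=28
step 6: append 39 -> window=[2, 21, 28, 39] -> max=39
step 7: append 5 -> window=[21, 28, 39, 5] -> max=39
step 8: append 38 -> window=[28, 39, 5, 38] -> max=39
step 9: append 6 -> window=[39, 5, 38, 6] -> max=39

Answer: 26 28 39 39 39 39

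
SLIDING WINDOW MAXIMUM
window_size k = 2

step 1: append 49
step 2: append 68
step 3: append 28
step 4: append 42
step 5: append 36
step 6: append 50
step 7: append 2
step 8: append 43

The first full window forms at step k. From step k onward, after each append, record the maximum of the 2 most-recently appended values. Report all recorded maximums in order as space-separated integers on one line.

Answer: 68 68 42 42 50 50 43

Derivation:
step 1: append 49 -> window=[49] (not full yet)
step 2: append 68 -> window=[49, 68] -> max=68
step 3: append 28 -> window=[68, 28] -> max=68
step 4: append 42 -> window=[28, 42] -> max=42
step 5: append 36 -> window=[42, 36] -> max=42
step 6: append 50 -> window=[36, 50] -> max=50
step 7: append 2 -> window=[50, 2] -> max=50
step 8: append 43 -> window=[2, 43] -> max=43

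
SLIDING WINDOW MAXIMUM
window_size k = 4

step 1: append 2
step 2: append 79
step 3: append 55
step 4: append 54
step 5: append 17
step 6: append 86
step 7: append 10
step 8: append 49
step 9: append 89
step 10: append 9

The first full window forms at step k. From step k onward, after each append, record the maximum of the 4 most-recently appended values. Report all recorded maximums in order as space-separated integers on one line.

step 1: append 2 -> window=[2] (not full yet)
step 2: append 79 -> window=[2, 79] (not full yet)
step 3: append 55 -> window=[2, 79, 55] (not full yet)
step 4: append 54 -> window=[2, 79, 55, 54] -> max=79
step 5: append 17 -> window=[79, 55, 54, 17] -> max=79
step 6: append 86 -> window=[55, 54, 17, 86] -> max=86
step 7: append 10 -> window=[54, 17, 86, 10] -> max=86
step 8: append 49 -> window=[17, 86, 10, 49] -> max=86
step 9: append 89 -> window=[86, 10, 49, 89] -> max=89
step 10: append 9 -> window=[10, 49, 89, 9] -> max=89

Answer: 79 79 86 86 86 89 89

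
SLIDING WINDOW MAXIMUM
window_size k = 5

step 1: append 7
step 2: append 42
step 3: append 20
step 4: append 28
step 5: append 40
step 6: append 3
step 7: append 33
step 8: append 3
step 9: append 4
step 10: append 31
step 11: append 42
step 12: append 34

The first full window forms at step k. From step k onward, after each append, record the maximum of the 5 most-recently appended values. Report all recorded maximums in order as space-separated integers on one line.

Answer: 42 42 40 40 40 33 42 42

Derivation:
step 1: append 7 -> window=[7] (not full yet)
step 2: append 42 -> window=[7, 42] (not full yet)
step 3: append 20 -> window=[7, 42, 20] (not full yet)
step 4: append 28 -> window=[7, 42, 20, 28] (not full yet)
step 5: append 40 -> window=[7, 42, 20, 28, 40] -> max=42
step 6: append 3 -> window=[42, 20, 28, 40, 3] -> max=42
step 7: append 33 -> window=[20, 28, 40, 3, 33] -> max=40
step 8: append 3 -> window=[28, 40, 3, 33, 3] -> max=40
step 9: append 4 -> window=[40, 3, 33, 3, 4] -> max=40
step 10: append 31 -> window=[3, 33, 3, 4, 31] -> max=33
step 11: append 42 -> window=[33, 3, 4, 31, 42] -> max=42
step 12: append 34 -> window=[3, 4, 31, 42, 34] -> max=42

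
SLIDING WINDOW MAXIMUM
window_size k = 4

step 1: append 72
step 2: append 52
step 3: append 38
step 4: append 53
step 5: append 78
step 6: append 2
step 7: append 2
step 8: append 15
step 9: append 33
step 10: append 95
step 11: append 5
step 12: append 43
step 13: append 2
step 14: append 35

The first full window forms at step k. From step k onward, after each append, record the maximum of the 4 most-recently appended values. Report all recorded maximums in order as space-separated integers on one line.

step 1: append 72 -> window=[72] (not full yet)
step 2: append 52 -> window=[72, 52] (not full yet)
step 3: append 38 -> window=[72, 52, 38] (not full yet)
step 4: append 53 -> window=[72, 52, 38, 53] -> max=72
step 5: append 78 -> window=[52, 38, 53, 78] -> max=78
step 6: append 2 -> window=[38, 53, 78, 2] -> max=78
step 7: append 2 -> window=[53, 78, 2, 2] -> max=78
step 8: append 15 -> window=[78, 2, 2, 15] -> max=78
step 9: append 33 -> window=[2, 2, 15, 33] -> max=33
step 10: append 95 -> window=[2, 15, 33, 95] -> max=95
step 11: append 5 -> window=[15, 33, 95, 5] -> max=95
step 12: append 43 -> window=[33, 95, 5, 43] -> max=95
step 13: append 2 -> window=[95, 5, 43, 2] -> max=95
step 14: append 35 -> window=[5, 43, 2, 35] -> max=43

Answer: 72 78 78 78 78 33 95 95 95 95 43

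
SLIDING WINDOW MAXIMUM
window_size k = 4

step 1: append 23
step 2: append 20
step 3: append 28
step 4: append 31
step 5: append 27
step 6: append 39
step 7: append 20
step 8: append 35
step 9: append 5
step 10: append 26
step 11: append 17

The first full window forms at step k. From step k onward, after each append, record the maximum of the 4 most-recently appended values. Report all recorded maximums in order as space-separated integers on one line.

step 1: append 23 -> window=[23] (not full yet)
step 2: append 20 -> window=[23, 20] (not full yet)
step 3: append 28 -> window=[23, 20, 28] (not full yet)
step 4: append 31 -> window=[23, 20, 28, 31] -> max=31
step 5: append 27 -> window=[20, 28, 31, 27] -> max=31
step 6: append 39 -> window=[28, 31, 27, 39] -> max=39
step 7: append 20 -> window=[31, 27, 39, 20] -> max=39
step 8: append 35 -> window=[27, 39, 20, 35] -> max=39
step 9: append 5 -> window=[39, 20, 35, 5] -> max=39
step 10: append 26 -> window=[20, 35, 5, 26] -> max=35
step 11: append 17 -> window=[35, 5, 26, 17] -> max=35

Answer: 31 31 39 39 39 39 35 35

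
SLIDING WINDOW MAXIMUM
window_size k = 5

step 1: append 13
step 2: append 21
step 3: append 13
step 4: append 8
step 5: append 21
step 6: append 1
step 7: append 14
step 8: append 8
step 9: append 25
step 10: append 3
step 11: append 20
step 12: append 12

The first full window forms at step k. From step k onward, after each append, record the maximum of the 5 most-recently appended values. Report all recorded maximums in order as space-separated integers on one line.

step 1: append 13 -> window=[13] (not full yet)
step 2: append 21 -> window=[13, 21] (not full yet)
step 3: append 13 -> window=[13, 21, 13] (not full yet)
step 4: append 8 -> window=[13, 21, 13, 8] (not full yet)
step 5: append 21 -> window=[13, 21, 13, 8, 21] -> max=21
step 6: append 1 -> window=[21, 13, 8, 21, 1] -> max=21
step 7: append 14 -> window=[13, 8, 21, 1, 14] -> max=21
step 8: append 8 -> window=[8, 21, 1, 14, 8] -> max=21
step 9: append 25 -> window=[21, 1, 14, 8, 25] -> max=25
step 10: append 3 -> window=[1, 14, 8, 25, 3] -> max=25
step 11: append 20 -> window=[14, 8, 25, 3, 20] -> max=25
step 12: append 12 -> window=[8, 25, 3, 20, 12] -> max=25

Answer: 21 21 21 21 25 25 25 25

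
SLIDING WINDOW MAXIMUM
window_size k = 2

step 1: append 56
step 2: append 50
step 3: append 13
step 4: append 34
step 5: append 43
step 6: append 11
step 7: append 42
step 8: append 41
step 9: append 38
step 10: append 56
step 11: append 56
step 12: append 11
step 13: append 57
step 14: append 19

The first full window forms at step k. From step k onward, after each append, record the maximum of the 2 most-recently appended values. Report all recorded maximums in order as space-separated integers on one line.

step 1: append 56 -> window=[56] (not full yet)
step 2: append 50 -> window=[56, 50] -> max=56
step 3: append 13 -> window=[50, 13] -> max=50
step 4: append 34 -> window=[13, 34] -> max=34
step 5: append 43 -> window=[34, 43] -> max=43
step 6: append 11 -> window=[43, 11] -> max=43
step 7: append 42 -> window=[11, 42] -> max=42
step 8: append 41 -> window=[42, 41] -> max=42
step 9: append 38 -> window=[41, 38] -> max=41
step 10: append 56 -> window=[38, 56] -> max=56
step 11: append 56 -> window=[56, 56] -> max=56
step 12: append 11 -> window=[56, 11] -> max=56
step 13: append 57 -> window=[11, 57] -> max=57
step 14: append 19 -> window=[57, 19] -> max=57

Answer: 56 50 34 43 43 42 42 41 56 56 56 57 57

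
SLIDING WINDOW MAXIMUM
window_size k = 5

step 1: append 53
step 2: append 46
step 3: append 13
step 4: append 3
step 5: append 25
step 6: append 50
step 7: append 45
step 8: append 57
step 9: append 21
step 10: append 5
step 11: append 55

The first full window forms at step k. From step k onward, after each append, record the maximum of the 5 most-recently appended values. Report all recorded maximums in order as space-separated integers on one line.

Answer: 53 50 50 57 57 57 57

Derivation:
step 1: append 53 -> window=[53] (not full yet)
step 2: append 46 -> window=[53, 46] (not full yet)
step 3: append 13 -> window=[53, 46, 13] (not full yet)
step 4: append 3 -> window=[53, 46, 13, 3] (not full yet)
step 5: append 25 -> window=[53, 46, 13, 3, 25] -> max=53
step 6: append 50 -> window=[46, 13, 3, 25, 50] -> max=50
step 7: append 45 -> window=[13, 3, 25, 50, 45] -> max=50
step 8: append 57 -> window=[3, 25, 50, 45, 57] -> max=57
step 9: append 21 -> window=[25, 50, 45, 57, 21] -> max=57
step 10: append 5 -> window=[50, 45, 57, 21, 5] -> max=57
step 11: append 55 -> window=[45, 57, 21, 5, 55] -> max=57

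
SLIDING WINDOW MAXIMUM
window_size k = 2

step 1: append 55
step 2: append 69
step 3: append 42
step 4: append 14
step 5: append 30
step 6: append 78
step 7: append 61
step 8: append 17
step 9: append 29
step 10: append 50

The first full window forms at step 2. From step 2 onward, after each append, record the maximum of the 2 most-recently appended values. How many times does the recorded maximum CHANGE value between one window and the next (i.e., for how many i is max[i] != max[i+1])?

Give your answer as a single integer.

Answer: 6

Derivation:
step 1: append 55 -> window=[55] (not full yet)
step 2: append 69 -> window=[55, 69] -> max=69
step 3: append 42 -> window=[69, 42] -> max=69
step 4: append 14 -> window=[42, 14] -> max=42
step 5: append 30 -> window=[14, 30] -> max=30
step 6: append 78 -> window=[30, 78] -> max=78
step 7: append 61 -> window=[78, 61] -> max=78
step 8: append 17 -> window=[61, 17] -> max=61
step 9: append 29 -> window=[17, 29] -> max=29
step 10: append 50 -> window=[29, 50] -> max=50
Recorded maximums: 69 69 42 30 78 78 61 29 50
Changes between consecutive maximums: 6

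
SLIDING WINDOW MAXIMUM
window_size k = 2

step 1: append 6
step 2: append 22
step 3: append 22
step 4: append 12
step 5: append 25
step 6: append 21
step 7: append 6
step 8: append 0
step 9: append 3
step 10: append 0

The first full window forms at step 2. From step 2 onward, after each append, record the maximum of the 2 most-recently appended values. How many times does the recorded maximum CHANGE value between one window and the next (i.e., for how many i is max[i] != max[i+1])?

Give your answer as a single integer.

Answer: 4

Derivation:
step 1: append 6 -> window=[6] (not full yet)
step 2: append 22 -> window=[6, 22] -> max=22
step 3: append 22 -> window=[22, 22] -> max=22
step 4: append 12 -> window=[22, 12] -> max=22
step 5: append 25 -> window=[12, 25] -> max=25
step 6: append 21 -> window=[25, 21] -> max=25
step 7: append 6 -> window=[21, 6] -> max=21
step 8: append 0 -> window=[6, 0] -> max=6
step 9: append 3 -> window=[0, 3] -> max=3
step 10: append 0 -> window=[3, 0] -> max=3
Recorded maximums: 22 22 22 25 25 21 6 3 3
Changes between consecutive maximums: 4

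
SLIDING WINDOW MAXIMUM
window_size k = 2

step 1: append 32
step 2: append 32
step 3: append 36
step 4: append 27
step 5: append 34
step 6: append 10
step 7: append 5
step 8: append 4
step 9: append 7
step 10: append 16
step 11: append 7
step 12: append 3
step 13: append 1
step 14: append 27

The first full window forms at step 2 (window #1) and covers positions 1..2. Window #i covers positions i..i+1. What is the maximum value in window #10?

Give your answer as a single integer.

Answer: 16

Derivation:
step 1: append 32 -> window=[32] (not full yet)
step 2: append 32 -> window=[32, 32] -> max=32
step 3: append 36 -> window=[32, 36] -> max=36
step 4: append 27 -> window=[36, 27] -> max=36
step 5: append 34 -> window=[27, 34] -> max=34
step 6: append 10 -> window=[34, 10] -> max=34
step 7: append 5 -> window=[10, 5] -> max=10
step 8: append 4 -> window=[5, 4] -> max=5
step 9: append 7 -> window=[4, 7] -> max=7
step 10: append 16 -> window=[7, 16] -> max=16
step 11: append 7 -> window=[16, 7] -> max=16
Window #10 max = 16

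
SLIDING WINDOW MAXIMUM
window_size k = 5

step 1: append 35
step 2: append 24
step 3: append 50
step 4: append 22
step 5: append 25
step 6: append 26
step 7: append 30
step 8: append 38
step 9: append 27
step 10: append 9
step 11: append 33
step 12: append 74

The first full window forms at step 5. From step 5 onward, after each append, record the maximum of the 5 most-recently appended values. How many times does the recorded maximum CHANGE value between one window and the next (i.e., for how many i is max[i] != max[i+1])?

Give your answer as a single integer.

Answer: 2

Derivation:
step 1: append 35 -> window=[35] (not full yet)
step 2: append 24 -> window=[35, 24] (not full yet)
step 3: append 50 -> window=[35, 24, 50] (not full yet)
step 4: append 22 -> window=[35, 24, 50, 22] (not full yet)
step 5: append 25 -> window=[35, 24, 50, 22, 25] -> max=50
step 6: append 26 -> window=[24, 50, 22, 25, 26] -> max=50
step 7: append 30 -> window=[50, 22, 25, 26, 30] -> max=50
step 8: append 38 -> window=[22, 25, 26, 30, 38] -> max=38
step 9: append 27 -> window=[25, 26, 30, 38, 27] -> max=38
step 10: append 9 -> window=[26, 30, 38, 27, 9] -> max=38
step 11: append 33 -> window=[30, 38, 27, 9, 33] -> max=38
step 12: append 74 -> window=[38, 27, 9, 33, 74] -> max=74
Recorded maximums: 50 50 50 38 38 38 38 74
Changes between consecutive maximums: 2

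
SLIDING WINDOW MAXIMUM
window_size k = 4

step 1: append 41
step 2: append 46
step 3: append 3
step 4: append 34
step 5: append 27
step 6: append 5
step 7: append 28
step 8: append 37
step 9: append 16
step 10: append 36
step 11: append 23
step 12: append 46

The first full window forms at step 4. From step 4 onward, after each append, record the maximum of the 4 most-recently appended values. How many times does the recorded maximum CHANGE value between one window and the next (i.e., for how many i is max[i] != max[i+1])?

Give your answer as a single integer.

Answer: 3

Derivation:
step 1: append 41 -> window=[41] (not full yet)
step 2: append 46 -> window=[41, 46] (not full yet)
step 3: append 3 -> window=[41, 46, 3] (not full yet)
step 4: append 34 -> window=[41, 46, 3, 34] -> max=46
step 5: append 27 -> window=[46, 3, 34, 27] -> max=46
step 6: append 5 -> window=[3, 34, 27, 5] -> max=34
step 7: append 28 -> window=[34, 27, 5, 28] -> max=34
step 8: append 37 -> window=[27, 5, 28, 37] -> max=37
step 9: append 16 -> window=[5, 28, 37, 16] -> max=37
step 10: append 36 -> window=[28, 37, 16, 36] -> max=37
step 11: append 23 -> window=[37, 16, 36, 23] -> max=37
step 12: append 46 -> window=[16, 36, 23, 46] -> max=46
Recorded maximums: 46 46 34 34 37 37 37 37 46
Changes between consecutive maximums: 3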